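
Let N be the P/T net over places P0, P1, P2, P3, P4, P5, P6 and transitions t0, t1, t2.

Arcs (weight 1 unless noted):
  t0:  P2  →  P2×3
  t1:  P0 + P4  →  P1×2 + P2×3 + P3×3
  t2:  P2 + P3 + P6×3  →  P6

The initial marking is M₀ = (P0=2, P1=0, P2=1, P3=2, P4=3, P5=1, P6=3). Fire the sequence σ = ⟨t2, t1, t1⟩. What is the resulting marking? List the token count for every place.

(P0=0, P1=4, P2=6, P3=7, P4=1, P5=1, P6=1)

step 1: fire t2:  (P0=2, P1=0, P2=1, P3=2, P4=3, P5=1, P6=3) → (P0=2, P1=0, P2=0, P3=1, P4=3, P5=1, P6=1)
step 2: fire t1:  (P0=2, P1=0, P2=0, P3=1, P4=3, P5=1, P6=1) → (P0=1, P1=2, P2=3, P3=4, P4=2, P5=1, P6=1)
step 3: fire t1:  (P0=1, P1=2, P2=3, P3=4, P4=2, P5=1, P6=1) → (P0=0, P1=4, P2=6, P3=7, P4=1, P5=1, P6=1)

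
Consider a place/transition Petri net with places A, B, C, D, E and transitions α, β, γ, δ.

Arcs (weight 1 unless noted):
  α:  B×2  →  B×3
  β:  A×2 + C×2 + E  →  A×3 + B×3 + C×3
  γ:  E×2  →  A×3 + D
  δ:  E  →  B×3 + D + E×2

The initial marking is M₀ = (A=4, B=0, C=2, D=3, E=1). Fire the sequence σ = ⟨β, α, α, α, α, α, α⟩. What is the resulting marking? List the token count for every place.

step 1: fire β:  (A=4, B=0, C=2, D=3, E=1) → (A=5, B=3, C=3, D=3, E=0)
step 2: fire α:  (A=5, B=3, C=3, D=3, E=0) → (A=5, B=4, C=3, D=3, E=0)
step 3: fire α:  (A=5, B=4, C=3, D=3, E=0) → (A=5, B=5, C=3, D=3, E=0)
step 4: fire α:  (A=5, B=5, C=3, D=3, E=0) → (A=5, B=6, C=3, D=3, E=0)
step 5: fire α:  (A=5, B=6, C=3, D=3, E=0) → (A=5, B=7, C=3, D=3, E=0)
step 6: fire α:  (A=5, B=7, C=3, D=3, E=0) → (A=5, B=8, C=3, D=3, E=0)
step 7: fire α:  (A=5, B=8, C=3, D=3, E=0) → (A=5, B=9, C=3, D=3, E=0)

(A=5, B=9, C=3, D=3, E=0)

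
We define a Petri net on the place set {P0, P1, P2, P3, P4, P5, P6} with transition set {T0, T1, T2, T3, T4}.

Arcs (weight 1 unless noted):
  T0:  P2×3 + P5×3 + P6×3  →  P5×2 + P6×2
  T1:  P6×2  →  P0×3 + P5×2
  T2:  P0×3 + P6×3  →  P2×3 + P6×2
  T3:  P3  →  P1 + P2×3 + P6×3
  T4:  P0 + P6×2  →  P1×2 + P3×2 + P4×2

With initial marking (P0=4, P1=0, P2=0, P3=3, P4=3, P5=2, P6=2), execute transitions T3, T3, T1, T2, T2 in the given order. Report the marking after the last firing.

(P0=1, P1=2, P2=12, P3=1, P4=3, P5=4, P6=4)

step 1: fire T3:  (P0=4, P1=0, P2=0, P3=3, P4=3, P5=2, P6=2) → (P0=4, P1=1, P2=3, P3=2, P4=3, P5=2, P6=5)
step 2: fire T3:  (P0=4, P1=1, P2=3, P3=2, P4=3, P5=2, P6=5) → (P0=4, P1=2, P2=6, P3=1, P4=3, P5=2, P6=8)
step 3: fire T1:  (P0=4, P1=2, P2=6, P3=1, P4=3, P5=2, P6=8) → (P0=7, P1=2, P2=6, P3=1, P4=3, P5=4, P6=6)
step 4: fire T2:  (P0=7, P1=2, P2=6, P3=1, P4=3, P5=4, P6=6) → (P0=4, P1=2, P2=9, P3=1, P4=3, P5=4, P6=5)
step 5: fire T2:  (P0=4, P1=2, P2=9, P3=1, P4=3, P5=4, P6=5) → (P0=1, P1=2, P2=12, P3=1, P4=3, P5=4, P6=4)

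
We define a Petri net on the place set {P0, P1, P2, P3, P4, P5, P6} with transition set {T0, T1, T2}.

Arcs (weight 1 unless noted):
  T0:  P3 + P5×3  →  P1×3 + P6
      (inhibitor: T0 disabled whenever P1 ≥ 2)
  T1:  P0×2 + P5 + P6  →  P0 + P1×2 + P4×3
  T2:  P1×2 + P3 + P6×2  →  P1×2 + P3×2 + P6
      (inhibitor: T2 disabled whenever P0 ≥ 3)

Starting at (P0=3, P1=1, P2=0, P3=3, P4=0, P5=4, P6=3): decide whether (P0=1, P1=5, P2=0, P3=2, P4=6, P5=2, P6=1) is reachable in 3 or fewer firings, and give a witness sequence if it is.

NO — not reachable within 3 firings

depth 0: 1 marking
depth 1: 3 markings reached so far
depth 2: 6 markings reached so far
depth 3: 8 markings reached so far
target is not among the 8 markings reachable within 3 steps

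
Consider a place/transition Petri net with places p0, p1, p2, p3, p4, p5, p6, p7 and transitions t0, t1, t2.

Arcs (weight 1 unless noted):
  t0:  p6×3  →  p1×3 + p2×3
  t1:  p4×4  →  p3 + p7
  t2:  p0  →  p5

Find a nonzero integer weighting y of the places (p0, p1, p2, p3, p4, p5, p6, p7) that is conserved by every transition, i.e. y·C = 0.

Incidence matrix C (rows=places, cols=transitions):
       t0   t1   t2
   p0   0    0   -1
   p1   3    0    0
   p2   3    0    0
   p3   0    1    0
   p4   0   -4    0
   p5   0    0    1
   p6  -3    0    0
   p7   0    1    0

Candidate y = [0, 1, -1, 0, 0, 0, 0, 0]; check y·C column-wise:
  col t0: 1·3 + -1·3 + 0·-3 = 0
  col t1: 1·0 + -1·0 + 0·1 + 0·-4 + 0·1 = 0
  col t2: 0·-1 + 1·0 + -1·0 + 0·1 = 0

y = (p0:0, p1:1, p2:-1, p3:0, p4:0, p5:0, p6:0, p7:0)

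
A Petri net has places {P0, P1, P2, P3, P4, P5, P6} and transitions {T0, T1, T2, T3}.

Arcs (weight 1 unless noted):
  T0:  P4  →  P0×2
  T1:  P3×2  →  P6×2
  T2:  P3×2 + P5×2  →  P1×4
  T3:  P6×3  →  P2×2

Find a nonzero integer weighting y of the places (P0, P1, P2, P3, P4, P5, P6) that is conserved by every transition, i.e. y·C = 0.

y = (P0:1, P1:0, P2:0, P3:0, P4:2, P5:0, P6:0)

Incidence matrix C (rows=places, cols=transitions):
       T0   T1   T2   T3
   P0   2    0    0    0
   P1   0    0    4    0
   P2   0    0    0    2
   P3   0   -2   -2    0
   P4  -1    0    0    0
   P5   0    0   -2    0
   P6   0    2    0   -3

Candidate y = [1, 0, 0, 0, 2, 0, 0]; check y·C column-wise:
  col T0: 1·2 + 2·-1 = 0
  col T1: 1·0 + 0·-2 + 2·0 + 0·2 = 0
  col T2: 1·0 + 0·4 + 0·-2 + 2·0 + 0·-2 = 0
  col T3: 1·0 + 0·2 + 2·0 + 0·-3 = 0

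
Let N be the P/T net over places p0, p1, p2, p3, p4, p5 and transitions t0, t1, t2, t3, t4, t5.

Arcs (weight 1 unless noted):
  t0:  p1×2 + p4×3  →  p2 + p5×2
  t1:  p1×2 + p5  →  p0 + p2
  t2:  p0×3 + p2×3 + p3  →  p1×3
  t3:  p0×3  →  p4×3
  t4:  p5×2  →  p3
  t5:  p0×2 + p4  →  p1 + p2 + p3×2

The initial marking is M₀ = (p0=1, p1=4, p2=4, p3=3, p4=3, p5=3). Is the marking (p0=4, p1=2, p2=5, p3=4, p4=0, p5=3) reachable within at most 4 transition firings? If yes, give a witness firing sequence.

depth 0: 1 marking
depth 1: 4 markings reached so far
depth 2: 9 markings reached so far
depth 3: 15 markings reached so far
depth 4: 18 markings reached so far
target is not among the 18 markings reachable within 4 steps

NO — not reachable within 4 firings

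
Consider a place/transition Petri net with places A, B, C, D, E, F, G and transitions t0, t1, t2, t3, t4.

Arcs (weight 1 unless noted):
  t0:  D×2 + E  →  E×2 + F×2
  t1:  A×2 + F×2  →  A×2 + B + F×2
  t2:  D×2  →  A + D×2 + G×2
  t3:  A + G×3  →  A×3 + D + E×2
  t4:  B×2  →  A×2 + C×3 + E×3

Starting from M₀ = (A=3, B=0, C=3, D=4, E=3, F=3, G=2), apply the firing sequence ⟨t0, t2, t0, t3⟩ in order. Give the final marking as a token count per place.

step 1: fire t0:  (A=3, B=0, C=3, D=4, E=3, F=3, G=2) → (A=3, B=0, C=3, D=2, E=4, F=5, G=2)
step 2: fire t2:  (A=3, B=0, C=3, D=2, E=4, F=5, G=2) → (A=4, B=0, C=3, D=2, E=4, F=5, G=4)
step 3: fire t0:  (A=4, B=0, C=3, D=2, E=4, F=5, G=4) → (A=4, B=0, C=3, D=0, E=5, F=7, G=4)
step 4: fire t3:  (A=4, B=0, C=3, D=0, E=5, F=7, G=4) → (A=6, B=0, C=3, D=1, E=7, F=7, G=1)

(A=6, B=0, C=3, D=1, E=7, F=7, G=1)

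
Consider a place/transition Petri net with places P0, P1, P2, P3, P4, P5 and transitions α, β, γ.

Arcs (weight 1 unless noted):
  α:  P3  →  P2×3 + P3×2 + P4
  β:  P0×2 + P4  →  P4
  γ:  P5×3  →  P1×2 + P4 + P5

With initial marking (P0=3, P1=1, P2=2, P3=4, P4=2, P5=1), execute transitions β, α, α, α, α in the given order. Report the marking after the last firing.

step 1: fire β:  (P0=3, P1=1, P2=2, P3=4, P4=2, P5=1) → (P0=1, P1=1, P2=2, P3=4, P4=2, P5=1)
step 2: fire α:  (P0=1, P1=1, P2=2, P3=4, P4=2, P5=1) → (P0=1, P1=1, P2=5, P3=5, P4=3, P5=1)
step 3: fire α:  (P0=1, P1=1, P2=5, P3=5, P4=3, P5=1) → (P0=1, P1=1, P2=8, P3=6, P4=4, P5=1)
step 4: fire α:  (P0=1, P1=1, P2=8, P3=6, P4=4, P5=1) → (P0=1, P1=1, P2=11, P3=7, P4=5, P5=1)
step 5: fire α:  (P0=1, P1=1, P2=11, P3=7, P4=5, P5=1) → (P0=1, P1=1, P2=14, P3=8, P4=6, P5=1)

(P0=1, P1=1, P2=14, P3=8, P4=6, P5=1)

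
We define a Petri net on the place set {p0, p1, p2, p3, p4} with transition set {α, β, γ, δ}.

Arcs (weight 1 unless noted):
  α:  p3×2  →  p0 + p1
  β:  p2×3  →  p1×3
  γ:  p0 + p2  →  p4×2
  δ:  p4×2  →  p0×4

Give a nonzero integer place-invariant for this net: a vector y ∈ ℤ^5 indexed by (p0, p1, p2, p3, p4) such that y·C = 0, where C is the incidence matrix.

y = (p0:1, p1:3, p2:3, p3:2, p4:2)

Incidence matrix C (rows=places, cols=transitions):
        α    β    γ    δ
   p0   1    0   -1    4
   p1   1    3    0    0
   p2   0   -3   -1    0
   p3  -2    0    0    0
   p4   0    0    2   -2

Candidate y = [1, 3, 3, 2, 2]; check y·C column-wise:
  col α: 1·1 + 3·1 + 3·0 + 2·-2 + 2·0 = 0
  col β: 1·0 + 3·3 + 3·-3 + 2·0 + 2·0 = 0
  col γ: 1·-1 + 3·0 + 3·-1 + 2·0 + 2·2 = 0
  col δ: 1·4 + 3·0 + 3·0 + 2·0 + 2·-2 = 0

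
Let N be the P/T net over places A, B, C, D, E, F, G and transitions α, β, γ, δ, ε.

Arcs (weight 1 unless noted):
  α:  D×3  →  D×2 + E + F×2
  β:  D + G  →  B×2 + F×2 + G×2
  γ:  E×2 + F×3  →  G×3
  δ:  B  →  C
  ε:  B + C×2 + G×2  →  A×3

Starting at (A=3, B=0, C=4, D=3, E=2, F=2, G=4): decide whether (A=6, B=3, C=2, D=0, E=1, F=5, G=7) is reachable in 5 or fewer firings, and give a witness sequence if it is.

YES — reachable via ⟨α, β, β, γ, ε⟩ (5 firings)

step 1: fire α:  (A=3, B=0, C=4, D=3, E=2, F=2, G=4) → (A=3, B=0, C=4, D=2, E=3, F=4, G=4)
step 2: fire β:  (A=3, B=0, C=4, D=2, E=3, F=4, G=4) → (A=3, B=2, C=4, D=1, E=3, F=6, G=5)
step 3: fire β:  (A=3, B=2, C=4, D=1, E=3, F=6, G=5) → (A=3, B=4, C=4, D=0, E=3, F=8, G=6)
step 4: fire γ:  (A=3, B=4, C=4, D=0, E=3, F=8, G=6) → (A=3, B=4, C=4, D=0, E=1, F=5, G=9)
step 5: fire ε:  (A=3, B=4, C=4, D=0, E=1, F=5, G=9) → (A=6, B=3, C=2, D=0, E=1, F=5, G=7)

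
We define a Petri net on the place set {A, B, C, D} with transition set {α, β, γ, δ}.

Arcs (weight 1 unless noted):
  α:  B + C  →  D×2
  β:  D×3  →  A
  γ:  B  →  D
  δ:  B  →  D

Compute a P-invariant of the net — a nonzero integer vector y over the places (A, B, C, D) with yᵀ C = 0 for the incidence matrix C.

y = (A:3, B:1, C:1, D:1)

Incidence matrix C (rows=places, cols=transitions):
        α    β    γ    δ
    A   0    1    0    0
    B  -1    0   -1   -1
    C  -1    0    0    0
    D   2   -3    1    1

Candidate y = [3, 1, 1, 1]; check y·C column-wise:
  col α: 3·0 + 1·-1 + 1·-1 + 1·2 = 0
  col β: 3·1 + 1·0 + 1·0 + 1·-3 = 0
  col γ: 3·0 + 1·-1 + 1·0 + 1·1 = 0
  col δ: 3·0 + 1·-1 + 1·0 + 1·1 = 0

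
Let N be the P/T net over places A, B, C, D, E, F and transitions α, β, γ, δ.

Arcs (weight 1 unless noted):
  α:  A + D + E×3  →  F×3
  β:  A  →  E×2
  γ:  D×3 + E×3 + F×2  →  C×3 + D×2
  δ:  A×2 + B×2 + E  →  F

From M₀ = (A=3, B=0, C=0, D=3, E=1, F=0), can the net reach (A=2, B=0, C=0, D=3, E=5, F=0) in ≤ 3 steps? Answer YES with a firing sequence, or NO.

NO — not reachable within 3 firings

depth 0: 1 marking
depth 1: 2 markings reached so far
depth 2: 4 markings reached so far
depth 3: 6 markings reached so far
target is not among the 6 markings reachable within 3 steps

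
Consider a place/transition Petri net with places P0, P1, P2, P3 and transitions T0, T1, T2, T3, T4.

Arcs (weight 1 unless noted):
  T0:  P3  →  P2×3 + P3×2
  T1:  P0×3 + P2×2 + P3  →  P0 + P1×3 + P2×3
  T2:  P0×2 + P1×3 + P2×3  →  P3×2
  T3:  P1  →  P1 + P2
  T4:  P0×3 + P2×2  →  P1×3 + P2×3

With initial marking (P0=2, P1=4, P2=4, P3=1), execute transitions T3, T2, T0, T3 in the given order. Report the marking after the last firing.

step 1: fire T3:  (P0=2, P1=4, P2=4, P3=1) → (P0=2, P1=4, P2=5, P3=1)
step 2: fire T2:  (P0=2, P1=4, P2=5, P3=1) → (P0=0, P1=1, P2=2, P3=3)
step 3: fire T0:  (P0=0, P1=1, P2=2, P3=3) → (P0=0, P1=1, P2=5, P3=4)
step 4: fire T3:  (P0=0, P1=1, P2=5, P3=4) → (P0=0, P1=1, P2=6, P3=4)

(P0=0, P1=1, P2=6, P3=4)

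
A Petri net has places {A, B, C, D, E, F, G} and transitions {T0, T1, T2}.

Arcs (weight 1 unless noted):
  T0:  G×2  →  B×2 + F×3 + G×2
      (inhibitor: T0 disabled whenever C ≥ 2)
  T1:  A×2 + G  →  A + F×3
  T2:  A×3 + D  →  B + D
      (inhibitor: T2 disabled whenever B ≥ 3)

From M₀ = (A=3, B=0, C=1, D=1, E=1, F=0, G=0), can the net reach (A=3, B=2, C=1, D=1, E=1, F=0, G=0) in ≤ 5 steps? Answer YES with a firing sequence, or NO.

depth 0: 1 marking
depth 1: 2 markings reached so far
depth 2: 2 markings reached so far
(frontier empty at depth 2; search complete)
target is not among the 2 markings reachable within 5 steps

NO — not reachable within 5 firings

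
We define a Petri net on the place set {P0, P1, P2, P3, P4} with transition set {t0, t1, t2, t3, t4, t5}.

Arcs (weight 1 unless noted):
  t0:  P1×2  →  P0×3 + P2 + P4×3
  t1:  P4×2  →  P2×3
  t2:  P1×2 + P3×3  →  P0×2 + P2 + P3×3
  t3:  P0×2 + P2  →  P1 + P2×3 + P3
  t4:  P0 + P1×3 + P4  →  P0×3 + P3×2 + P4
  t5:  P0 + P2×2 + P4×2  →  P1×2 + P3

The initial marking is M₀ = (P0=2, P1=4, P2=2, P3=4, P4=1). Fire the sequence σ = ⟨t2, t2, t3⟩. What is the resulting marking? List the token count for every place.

step 1: fire t2:  (P0=2, P1=4, P2=2, P3=4, P4=1) → (P0=4, P1=2, P2=3, P3=4, P4=1)
step 2: fire t2:  (P0=4, P1=2, P2=3, P3=4, P4=1) → (P0=6, P1=0, P2=4, P3=4, P4=1)
step 3: fire t3:  (P0=6, P1=0, P2=4, P3=4, P4=1) → (P0=4, P1=1, P2=6, P3=5, P4=1)

(P0=4, P1=1, P2=6, P3=5, P4=1)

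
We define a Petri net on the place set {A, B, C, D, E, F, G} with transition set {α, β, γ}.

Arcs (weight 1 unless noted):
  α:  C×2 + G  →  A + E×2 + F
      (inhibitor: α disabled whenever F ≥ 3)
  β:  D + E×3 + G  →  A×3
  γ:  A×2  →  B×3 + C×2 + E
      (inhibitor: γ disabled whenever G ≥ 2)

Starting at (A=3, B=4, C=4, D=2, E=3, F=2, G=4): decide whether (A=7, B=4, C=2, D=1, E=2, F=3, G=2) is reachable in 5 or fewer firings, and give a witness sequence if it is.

YES — reachable via ⟨α, β⟩ (2 firings)

step 1: fire α:  (A=3, B=4, C=4, D=2, E=3, F=2, G=4) → (A=4, B=4, C=2, D=2, E=5, F=3, G=3)
step 2: fire β:  (A=4, B=4, C=2, D=2, E=5, F=3, G=3) → (A=7, B=4, C=2, D=1, E=2, F=3, G=2)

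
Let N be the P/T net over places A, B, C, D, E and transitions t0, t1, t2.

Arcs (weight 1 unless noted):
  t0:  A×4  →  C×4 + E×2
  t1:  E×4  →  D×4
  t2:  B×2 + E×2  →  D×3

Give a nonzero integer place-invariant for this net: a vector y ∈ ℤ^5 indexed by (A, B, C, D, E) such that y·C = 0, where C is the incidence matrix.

y = (A:1, B:0, C:1, D:0, E:0)

Incidence matrix C (rows=places, cols=transitions):
       t0   t1   t2
    A  -4    0    0
    B   0    0   -2
    C   4    0    0
    D   0    4    3
    E   2   -4   -2

Candidate y = [1, 0, 1, 0, 0]; check y·C column-wise:
  col t0: 1·-4 + 1·4 + 0·2 = 0
  col t1: 1·0 + 1·0 + 0·4 + 0·-4 = 0
  col t2: 1·0 + 0·-2 + 1·0 + 0·3 + 0·-2 = 0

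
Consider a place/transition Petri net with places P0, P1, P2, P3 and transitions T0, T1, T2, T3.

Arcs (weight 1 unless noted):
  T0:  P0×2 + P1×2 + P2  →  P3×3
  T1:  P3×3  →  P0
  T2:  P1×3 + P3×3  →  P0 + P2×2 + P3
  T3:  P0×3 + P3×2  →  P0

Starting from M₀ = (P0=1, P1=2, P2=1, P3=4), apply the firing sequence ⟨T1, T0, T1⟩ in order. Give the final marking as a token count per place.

(P0=1, P1=0, P2=0, P3=1)

step 1: fire T1:  (P0=1, P1=2, P2=1, P3=4) → (P0=2, P1=2, P2=1, P3=1)
step 2: fire T0:  (P0=2, P1=2, P2=1, P3=1) → (P0=0, P1=0, P2=0, P3=4)
step 3: fire T1:  (P0=0, P1=0, P2=0, P3=4) → (P0=1, P1=0, P2=0, P3=1)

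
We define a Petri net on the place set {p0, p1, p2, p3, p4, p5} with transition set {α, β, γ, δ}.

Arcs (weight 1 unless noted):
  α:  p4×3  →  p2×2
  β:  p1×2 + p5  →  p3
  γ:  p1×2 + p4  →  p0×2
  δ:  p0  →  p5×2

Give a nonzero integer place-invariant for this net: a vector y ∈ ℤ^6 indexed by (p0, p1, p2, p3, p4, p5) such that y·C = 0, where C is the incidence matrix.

y = (p0:0, p1:1, p2:-3, p3:2, p4:-2, p5:0)

Incidence matrix C (rows=places, cols=transitions):
        α    β    γ    δ
   p0   0    0    2   -1
   p1   0   -2   -2    0
   p2   2    0    0    0
   p3   0    1    0    0
   p4  -3    0   -1    0
   p5   0   -1    0    2

Candidate y = [0, 1, -3, 2, -2, 0]; check y·C column-wise:
  col α: 1·0 + -3·2 + 2·0 + -2·-3 = 0
  col β: 1·-2 + -3·0 + 2·1 + -2·0 + 0·-1 = 0
  col γ: 0·2 + 1·-2 + -3·0 + 2·0 + -2·-1 = 0
  col δ: 0·-1 + 1·0 + -3·0 + 2·0 + -2·0 + 0·2 = 0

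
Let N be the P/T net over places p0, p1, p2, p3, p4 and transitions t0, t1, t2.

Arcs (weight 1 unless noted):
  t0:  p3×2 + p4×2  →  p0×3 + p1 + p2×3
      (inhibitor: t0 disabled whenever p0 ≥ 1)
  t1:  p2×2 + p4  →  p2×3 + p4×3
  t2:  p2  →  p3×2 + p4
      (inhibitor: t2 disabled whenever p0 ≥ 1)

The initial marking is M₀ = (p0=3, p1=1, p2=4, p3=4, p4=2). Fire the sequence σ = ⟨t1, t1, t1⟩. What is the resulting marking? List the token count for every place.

step 1: fire t1:  (p0=3, p1=1, p2=4, p3=4, p4=2) → (p0=3, p1=1, p2=5, p3=4, p4=4)
step 2: fire t1:  (p0=3, p1=1, p2=5, p3=4, p4=4) → (p0=3, p1=1, p2=6, p3=4, p4=6)
step 3: fire t1:  (p0=3, p1=1, p2=6, p3=4, p4=6) → (p0=3, p1=1, p2=7, p3=4, p4=8)

(p0=3, p1=1, p2=7, p3=4, p4=8)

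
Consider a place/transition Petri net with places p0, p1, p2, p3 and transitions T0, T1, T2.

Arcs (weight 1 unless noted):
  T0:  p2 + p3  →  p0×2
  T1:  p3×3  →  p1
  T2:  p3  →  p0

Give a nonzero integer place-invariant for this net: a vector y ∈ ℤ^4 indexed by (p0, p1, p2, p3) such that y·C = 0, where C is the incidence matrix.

Incidence matrix C (rows=places, cols=transitions):
       T0   T1   T2
   p0   2    0    1
   p1   0    1    0
   p2  -1    0    0
   p3  -1   -3   -1

Candidate y = [1, 3, 1, 1]; check y·C column-wise:
  col T0: 1·2 + 3·0 + 1·-1 + 1·-1 = 0
  col T1: 1·0 + 3·1 + 1·0 + 1·-3 = 0
  col T2: 1·1 + 3·0 + 1·0 + 1·-1 = 0

y = (p0:1, p1:3, p2:1, p3:1)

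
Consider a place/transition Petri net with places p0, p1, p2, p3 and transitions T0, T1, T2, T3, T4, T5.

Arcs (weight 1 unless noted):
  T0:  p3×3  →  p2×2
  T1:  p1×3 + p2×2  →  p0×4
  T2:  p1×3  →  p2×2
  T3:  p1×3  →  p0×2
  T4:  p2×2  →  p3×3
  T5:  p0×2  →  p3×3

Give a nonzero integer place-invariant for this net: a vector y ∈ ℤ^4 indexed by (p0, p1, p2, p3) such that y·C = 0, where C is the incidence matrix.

Incidence matrix C (rows=places, cols=transitions):
       T0   T1   T2   T3   T4   T5
   p0   0    4    0    2    0   -2
   p1   0   -3   -3   -3    0    0
   p2   2   -2    2    0   -2    0
   p3  -3    0    0    0    3    3

Candidate y = [3, 2, 3, 2]; check y·C column-wise:
  col T0: 3·0 + 2·0 + 3·2 + 2·-3 = 0
  col T1: 3·4 + 2·-3 + 3·-2 + 2·0 = 0
  col T2: 3·0 + 2·-3 + 3·2 + 2·0 = 0
  col T3: 3·2 + 2·-3 + 3·0 + 2·0 = 0
  col T4: 3·0 + 2·0 + 3·-2 + 2·3 = 0
  col T5: 3·-2 + 2·0 + 3·0 + 2·3 = 0

y = (p0:3, p1:2, p2:3, p3:2)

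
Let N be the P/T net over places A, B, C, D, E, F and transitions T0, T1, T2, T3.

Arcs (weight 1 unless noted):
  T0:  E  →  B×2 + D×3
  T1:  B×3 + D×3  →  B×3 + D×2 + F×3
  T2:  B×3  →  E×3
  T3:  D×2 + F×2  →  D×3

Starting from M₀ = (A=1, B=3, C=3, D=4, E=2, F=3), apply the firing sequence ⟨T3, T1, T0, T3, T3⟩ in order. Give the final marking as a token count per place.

(A=1, B=5, C=3, D=9, E=1, F=0)

step 1: fire T3:  (A=1, B=3, C=3, D=4, E=2, F=3) → (A=1, B=3, C=3, D=5, E=2, F=1)
step 2: fire T1:  (A=1, B=3, C=3, D=5, E=2, F=1) → (A=1, B=3, C=3, D=4, E=2, F=4)
step 3: fire T0:  (A=1, B=3, C=3, D=4, E=2, F=4) → (A=1, B=5, C=3, D=7, E=1, F=4)
step 4: fire T3:  (A=1, B=5, C=3, D=7, E=1, F=4) → (A=1, B=5, C=3, D=8, E=1, F=2)
step 5: fire T3:  (A=1, B=5, C=3, D=8, E=1, F=2) → (A=1, B=5, C=3, D=9, E=1, F=0)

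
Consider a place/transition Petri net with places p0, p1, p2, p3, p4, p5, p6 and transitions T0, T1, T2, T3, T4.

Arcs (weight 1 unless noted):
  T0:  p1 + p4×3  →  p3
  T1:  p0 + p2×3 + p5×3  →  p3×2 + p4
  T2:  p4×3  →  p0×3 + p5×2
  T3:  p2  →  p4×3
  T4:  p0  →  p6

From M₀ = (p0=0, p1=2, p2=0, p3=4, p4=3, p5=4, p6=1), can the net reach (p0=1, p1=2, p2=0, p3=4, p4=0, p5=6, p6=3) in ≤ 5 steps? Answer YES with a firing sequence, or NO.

YES — reachable via ⟨T2, T4, T4⟩ (3 firings)

step 1: fire T2:  (p0=0, p1=2, p2=0, p3=4, p4=3, p5=4, p6=1) → (p0=3, p1=2, p2=0, p3=4, p4=0, p5=6, p6=1)
step 2: fire T4:  (p0=3, p1=2, p2=0, p3=4, p4=0, p5=6, p6=1) → (p0=2, p1=2, p2=0, p3=4, p4=0, p5=6, p6=2)
step 3: fire T4:  (p0=2, p1=2, p2=0, p3=4, p4=0, p5=6, p6=2) → (p0=1, p1=2, p2=0, p3=4, p4=0, p5=6, p6=3)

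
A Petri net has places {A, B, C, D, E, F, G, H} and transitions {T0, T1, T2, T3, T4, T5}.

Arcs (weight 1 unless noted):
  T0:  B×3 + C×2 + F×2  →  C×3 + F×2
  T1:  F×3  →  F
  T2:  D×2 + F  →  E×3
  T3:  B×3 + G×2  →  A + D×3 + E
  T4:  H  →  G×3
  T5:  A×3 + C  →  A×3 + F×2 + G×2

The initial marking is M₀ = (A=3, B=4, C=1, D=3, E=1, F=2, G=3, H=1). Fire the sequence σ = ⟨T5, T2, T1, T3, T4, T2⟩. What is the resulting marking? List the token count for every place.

step 1: fire T5:  (A=3, B=4, C=1, D=3, E=1, F=2, G=3, H=1) → (A=3, B=4, C=0, D=3, E=1, F=4, G=5, H=1)
step 2: fire T2:  (A=3, B=4, C=0, D=3, E=1, F=4, G=5, H=1) → (A=3, B=4, C=0, D=1, E=4, F=3, G=5, H=1)
step 3: fire T1:  (A=3, B=4, C=0, D=1, E=4, F=3, G=5, H=1) → (A=3, B=4, C=0, D=1, E=4, F=1, G=5, H=1)
step 4: fire T3:  (A=3, B=4, C=0, D=1, E=4, F=1, G=5, H=1) → (A=4, B=1, C=0, D=4, E=5, F=1, G=3, H=1)
step 5: fire T4:  (A=4, B=1, C=0, D=4, E=5, F=1, G=3, H=1) → (A=4, B=1, C=0, D=4, E=5, F=1, G=6, H=0)
step 6: fire T2:  (A=4, B=1, C=0, D=4, E=5, F=1, G=6, H=0) → (A=4, B=1, C=0, D=2, E=8, F=0, G=6, H=0)

(A=4, B=1, C=0, D=2, E=8, F=0, G=6, H=0)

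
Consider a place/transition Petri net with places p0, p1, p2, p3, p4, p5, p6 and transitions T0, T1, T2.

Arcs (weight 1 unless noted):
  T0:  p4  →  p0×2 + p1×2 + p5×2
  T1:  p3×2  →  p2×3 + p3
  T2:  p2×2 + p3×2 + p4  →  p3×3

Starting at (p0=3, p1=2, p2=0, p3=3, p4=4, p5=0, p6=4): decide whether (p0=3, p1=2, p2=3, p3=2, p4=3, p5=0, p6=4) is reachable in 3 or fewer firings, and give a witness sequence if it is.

NO — not reachable within 3 firings

depth 0: 1 marking
depth 1: 3 markings reached so far
depth 2: 7 markings reached so far
depth 3: 12 markings reached so far
target is not among the 12 markings reachable within 3 steps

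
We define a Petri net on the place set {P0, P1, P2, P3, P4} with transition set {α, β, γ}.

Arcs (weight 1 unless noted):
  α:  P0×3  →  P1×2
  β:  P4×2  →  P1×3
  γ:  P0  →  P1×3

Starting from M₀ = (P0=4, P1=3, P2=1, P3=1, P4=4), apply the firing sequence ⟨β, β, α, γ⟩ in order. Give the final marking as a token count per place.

(P0=0, P1=14, P2=1, P3=1, P4=0)

step 1: fire β:  (P0=4, P1=3, P2=1, P3=1, P4=4) → (P0=4, P1=6, P2=1, P3=1, P4=2)
step 2: fire β:  (P0=4, P1=6, P2=1, P3=1, P4=2) → (P0=4, P1=9, P2=1, P3=1, P4=0)
step 3: fire α:  (P0=4, P1=9, P2=1, P3=1, P4=0) → (P0=1, P1=11, P2=1, P3=1, P4=0)
step 4: fire γ:  (P0=1, P1=11, P2=1, P3=1, P4=0) → (P0=0, P1=14, P2=1, P3=1, P4=0)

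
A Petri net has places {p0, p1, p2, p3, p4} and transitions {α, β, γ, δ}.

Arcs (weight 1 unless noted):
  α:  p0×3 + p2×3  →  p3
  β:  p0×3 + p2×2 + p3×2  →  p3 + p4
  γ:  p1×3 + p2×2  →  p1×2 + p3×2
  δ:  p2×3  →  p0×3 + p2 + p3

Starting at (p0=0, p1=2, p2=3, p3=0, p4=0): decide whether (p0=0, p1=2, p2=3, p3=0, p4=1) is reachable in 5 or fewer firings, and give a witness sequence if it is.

depth 0: 1 marking
depth 1: 2 markings reached so far
depth 2: 2 markings reached so far
(frontier empty at depth 2; search complete)
target is not among the 2 markings reachable within 5 steps

NO — not reachable within 5 firings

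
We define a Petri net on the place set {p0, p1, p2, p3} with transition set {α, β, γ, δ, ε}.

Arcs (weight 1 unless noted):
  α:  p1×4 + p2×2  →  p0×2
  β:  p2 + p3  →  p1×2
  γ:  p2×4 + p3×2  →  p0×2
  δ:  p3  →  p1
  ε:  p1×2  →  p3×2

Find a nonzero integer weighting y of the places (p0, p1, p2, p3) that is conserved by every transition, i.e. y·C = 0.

y = (p0:3, p1:1, p2:1, p3:1)

Incidence matrix C (rows=places, cols=transitions):
        α    β    γ    δ    ε
   p0   2    0    2    0    0
   p1  -4    2    0    1   -2
   p2  -2   -1   -4    0    0
   p3   0   -1   -2   -1    2

Candidate y = [3, 1, 1, 1]; check y·C column-wise:
  col α: 3·2 + 1·-4 + 1·-2 + 1·0 = 0
  col β: 3·0 + 1·2 + 1·-1 + 1·-1 = 0
  col γ: 3·2 + 1·0 + 1·-4 + 1·-2 = 0
  col δ: 3·0 + 1·1 + 1·0 + 1·-1 = 0
  col ε: 3·0 + 1·-2 + 1·0 + 1·2 = 0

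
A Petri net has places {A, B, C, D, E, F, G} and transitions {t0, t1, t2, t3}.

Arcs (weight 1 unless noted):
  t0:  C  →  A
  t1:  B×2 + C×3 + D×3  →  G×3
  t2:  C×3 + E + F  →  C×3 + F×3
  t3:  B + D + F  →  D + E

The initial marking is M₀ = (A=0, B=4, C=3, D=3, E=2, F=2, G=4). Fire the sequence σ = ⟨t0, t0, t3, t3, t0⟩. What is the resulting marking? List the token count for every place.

step 1: fire t0:  (A=0, B=4, C=3, D=3, E=2, F=2, G=4) → (A=1, B=4, C=2, D=3, E=2, F=2, G=4)
step 2: fire t0:  (A=1, B=4, C=2, D=3, E=2, F=2, G=4) → (A=2, B=4, C=1, D=3, E=2, F=2, G=4)
step 3: fire t3:  (A=2, B=4, C=1, D=3, E=2, F=2, G=4) → (A=2, B=3, C=1, D=3, E=3, F=1, G=4)
step 4: fire t3:  (A=2, B=3, C=1, D=3, E=3, F=1, G=4) → (A=2, B=2, C=1, D=3, E=4, F=0, G=4)
step 5: fire t0:  (A=2, B=2, C=1, D=3, E=4, F=0, G=4) → (A=3, B=2, C=0, D=3, E=4, F=0, G=4)

(A=3, B=2, C=0, D=3, E=4, F=0, G=4)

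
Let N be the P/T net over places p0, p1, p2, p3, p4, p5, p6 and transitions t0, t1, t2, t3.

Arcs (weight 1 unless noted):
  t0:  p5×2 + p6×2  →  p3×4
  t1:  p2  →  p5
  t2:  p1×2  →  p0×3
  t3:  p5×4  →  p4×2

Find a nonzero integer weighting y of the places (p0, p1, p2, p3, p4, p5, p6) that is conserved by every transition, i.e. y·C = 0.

y = (p0:2, p1:3, p2:0, p3:0, p4:0, p5:0, p6:0)

Incidence matrix C (rows=places, cols=transitions):
       t0   t1   t2   t3
   p0   0    0    3    0
   p1   0    0   -2    0
   p2   0   -1    0    0
   p3   4    0    0    0
   p4   0    0    0    2
   p5  -2    1    0   -4
   p6  -2    0    0    0

Candidate y = [2, 3, 0, 0, 0, 0, 0]; check y·C column-wise:
  col t0: 2·0 + 3·0 + 0·4 + 0·-2 + 0·-2 = 0
  col t1: 2·0 + 3·0 + 0·-1 + 0·1 = 0
  col t2: 2·3 + 3·-2 = 0
  col t3: 2·0 + 3·0 + 0·2 + 0·-4 = 0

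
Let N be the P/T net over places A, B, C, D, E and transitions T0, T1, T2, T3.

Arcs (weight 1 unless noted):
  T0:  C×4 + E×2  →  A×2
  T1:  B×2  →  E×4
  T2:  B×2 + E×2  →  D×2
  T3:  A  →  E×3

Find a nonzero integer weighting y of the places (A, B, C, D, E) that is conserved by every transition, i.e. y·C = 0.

Incidence matrix C (rows=places, cols=transitions):
       T0   T1   T2   T3
    A   2    0    0   -1
    B   0   -2   -2    0
    C  -4    0    0    0
    D   0    0    2    0
    E  -2    4   -2    3

Candidate y = [3, 2, 1, 3, 1]; check y·C column-wise:
  col T0: 3·2 + 2·0 + 1·-4 + 3·0 + 1·-2 = 0
  col T1: 3·0 + 2·-2 + 1·0 + 3·0 + 1·4 = 0
  col T2: 3·0 + 2·-2 + 1·0 + 3·2 + 1·-2 = 0
  col T3: 3·-1 + 2·0 + 1·0 + 3·0 + 1·3 = 0

y = (A:3, B:2, C:1, D:3, E:1)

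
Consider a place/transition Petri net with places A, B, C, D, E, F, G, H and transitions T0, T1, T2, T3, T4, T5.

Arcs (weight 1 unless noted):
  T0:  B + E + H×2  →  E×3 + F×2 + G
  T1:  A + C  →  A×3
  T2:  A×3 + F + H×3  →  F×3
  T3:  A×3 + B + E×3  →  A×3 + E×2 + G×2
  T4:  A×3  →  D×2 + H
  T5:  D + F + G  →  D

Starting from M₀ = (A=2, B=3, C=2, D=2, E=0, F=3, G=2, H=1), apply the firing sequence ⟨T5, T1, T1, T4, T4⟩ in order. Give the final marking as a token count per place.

step 1: fire T5:  (A=2, B=3, C=2, D=2, E=0, F=3, G=2, H=1) → (A=2, B=3, C=2, D=2, E=0, F=2, G=1, H=1)
step 2: fire T1:  (A=2, B=3, C=2, D=2, E=0, F=2, G=1, H=1) → (A=4, B=3, C=1, D=2, E=0, F=2, G=1, H=1)
step 3: fire T1:  (A=4, B=3, C=1, D=2, E=0, F=2, G=1, H=1) → (A=6, B=3, C=0, D=2, E=0, F=2, G=1, H=1)
step 4: fire T4:  (A=6, B=3, C=0, D=2, E=0, F=2, G=1, H=1) → (A=3, B=3, C=0, D=4, E=0, F=2, G=1, H=2)
step 5: fire T4:  (A=3, B=3, C=0, D=4, E=0, F=2, G=1, H=2) → (A=0, B=3, C=0, D=6, E=0, F=2, G=1, H=3)

(A=0, B=3, C=0, D=6, E=0, F=2, G=1, H=3)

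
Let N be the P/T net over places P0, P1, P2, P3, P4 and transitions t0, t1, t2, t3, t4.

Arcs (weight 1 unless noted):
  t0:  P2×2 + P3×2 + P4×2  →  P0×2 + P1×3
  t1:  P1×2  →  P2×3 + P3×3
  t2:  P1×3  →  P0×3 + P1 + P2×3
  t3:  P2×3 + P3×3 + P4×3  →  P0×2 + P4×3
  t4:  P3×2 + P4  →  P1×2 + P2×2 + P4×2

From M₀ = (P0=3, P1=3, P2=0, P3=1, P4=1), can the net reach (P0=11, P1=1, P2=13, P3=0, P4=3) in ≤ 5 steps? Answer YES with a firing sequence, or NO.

NO — not reachable within 5 firings

depth 0: 1 marking
depth 1: 3 markings reached so far
depth 2: 4 markings reached so far
depth 3: 8 markings reached so far
depth 4: 12 markings reached so far
depth 5: 21 markings reached so far
target is not among the 21 markings reachable within 5 steps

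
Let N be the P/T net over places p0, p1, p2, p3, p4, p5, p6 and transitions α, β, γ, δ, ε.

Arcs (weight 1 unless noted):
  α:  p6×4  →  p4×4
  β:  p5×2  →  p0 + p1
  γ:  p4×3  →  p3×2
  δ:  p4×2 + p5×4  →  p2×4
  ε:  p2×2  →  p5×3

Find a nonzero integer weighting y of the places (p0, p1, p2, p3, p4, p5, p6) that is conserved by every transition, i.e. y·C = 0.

Incidence matrix C (rows=places, cols=transitions):
        α    β    γ    δ    ε
   p0   0    1    0    0    0
   p1   0    1    0    0    0
   p2   0    0    0    4   -2
   p3   0    0    2    0    0
   p4   4    0   -3   -2    0
   p5   0   -2    0   -4    3
   p6  -4    0    0    0    0

Candidate y = [1, -1, 0, 0, 0, 0, 0]; check y·C column-wise:
  col α: 1·0 + -1·0 + 0·4 + 0·-4 = 0
  col β: 1·1 + -1·1 + 0·-2 = 0
  col γ: 1·0 + -1·0 + 0·2 + 0·-3 = 0
  col δ: 1·0 + -1·0 + 0·4 + 0·-2 + 0·-4 = 0
  col ε: 1·0 + -1·0 + 0·-2 + 0·3 = 0

y = (p0:1, p1:-1, p2:0, p3:0, p4:0, p5:0, p6:0)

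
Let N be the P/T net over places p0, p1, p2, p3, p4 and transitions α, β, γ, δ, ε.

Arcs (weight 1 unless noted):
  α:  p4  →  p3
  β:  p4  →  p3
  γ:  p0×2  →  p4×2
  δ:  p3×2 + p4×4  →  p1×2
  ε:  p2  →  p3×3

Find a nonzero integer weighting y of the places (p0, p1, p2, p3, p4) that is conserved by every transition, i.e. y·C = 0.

Incidence matrix C (rows=places, cols=transitions):
        α    β    γ    δ    ε
   p0   0    0   -2    0    0
   p1   0    0    0    2    0
   p2   0    0    0    0   -1
   p3   1    1    0   -2    3
   p4  -1   -1    2   -4    0

Candidate y = [1, 3, 3, 1, 1]; check y·C column-wise:
  col α: 1·0 + 3·0 + 3·0 + 1·1 + 1·-1 = 0
  col β: 1·0 + 3·0 + 3·0 + 1·1 + 1·-1 = 0
  col γ: 1·-2 + 3·0 + 3·0 + 1·0 + 1·2 = 0
  col δ: 1·0 + 3·2 + 3·0 + 1·-2 + 1·-4 = 0
  col ε: 1·0 + 3·0 + 3·-1 + 1·3 + 1·0 = 0

y = (p0:1, p1:3, p2:3, p3:1, p4:1)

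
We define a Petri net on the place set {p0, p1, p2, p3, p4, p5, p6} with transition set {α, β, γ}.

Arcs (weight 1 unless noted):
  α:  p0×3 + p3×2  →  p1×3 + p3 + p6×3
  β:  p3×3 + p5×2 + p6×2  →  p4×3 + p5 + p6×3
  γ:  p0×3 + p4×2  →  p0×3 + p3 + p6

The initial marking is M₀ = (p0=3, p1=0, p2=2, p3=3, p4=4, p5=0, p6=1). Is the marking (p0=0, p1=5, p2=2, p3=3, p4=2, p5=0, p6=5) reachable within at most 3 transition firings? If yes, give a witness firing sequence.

NO — not reachable within 3 firings

depth 0: 1 marking
depth 1: 3 markings reached so far
depth 2: 5 markings reached so far
depth 3: 6 markings reached so far
target is not among the 6 markings reachable within 3 steps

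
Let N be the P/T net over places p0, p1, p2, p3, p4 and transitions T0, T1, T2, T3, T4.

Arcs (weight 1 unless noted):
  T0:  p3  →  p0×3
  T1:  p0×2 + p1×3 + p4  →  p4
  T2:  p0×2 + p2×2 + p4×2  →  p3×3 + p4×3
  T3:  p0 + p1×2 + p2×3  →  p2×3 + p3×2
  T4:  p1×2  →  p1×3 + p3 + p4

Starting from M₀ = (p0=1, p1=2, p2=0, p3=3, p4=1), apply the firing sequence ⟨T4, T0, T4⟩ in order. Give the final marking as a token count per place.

(p0=4, p1=4, p2=0, p3=4, p4=3)

step 1: fire T4:  (p0=1, p1=2, p2=0, p3=3, p4=1) → (p0=1, p1=3, p2=0, p3=4, p4=2)
step 2: fire T0:  (p0=1, p1=3, p2=0, p3=4, p4=2) → (p0=4, p1=3, p2=0, p3=3, p4=2)
step 3: fire T4:  (p0=4, p1=3, p2=0, p3=3, p4=2) → (p0=4, p1=4, p2=0, p3=4, p4=3)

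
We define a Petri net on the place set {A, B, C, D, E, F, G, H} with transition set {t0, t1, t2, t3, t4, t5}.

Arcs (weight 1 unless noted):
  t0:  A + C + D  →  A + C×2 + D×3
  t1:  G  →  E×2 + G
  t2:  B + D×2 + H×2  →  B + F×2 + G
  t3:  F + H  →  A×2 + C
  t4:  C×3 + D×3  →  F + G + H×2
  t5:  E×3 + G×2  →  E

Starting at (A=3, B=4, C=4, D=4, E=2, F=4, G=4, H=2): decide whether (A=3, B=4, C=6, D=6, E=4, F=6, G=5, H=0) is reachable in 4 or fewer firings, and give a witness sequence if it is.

YES — reachable via ⟨t0, t0, t1, t2⟩ (4 firings)

step 1: fire t0:  (A=3, B=4, C=4, D=4, E=2, F=4, G=4, H=2) → (A=3, B=4, C=5, D=6, E=2, F=4, G=4, H=2)
step 2: fire t0:  (A=3, B=4, C=5, D=6, E=2, F=4, G=4, H=2) → (A=3, B=4, C=6, D=8, E=2, F=4, G=4, H=2)
step 3: fire t1:  (A=3, B=4, C=6, D=8, E=2, F=4, G=4, H=2) → (A=3, B=4, C=6, D=8, E=4, F=4, G=4, H=2)
step 4: fire t2:  (A=3, B=4, C=6, D=8, E=4, F=4, G=4, H=2) → (A=3, B=4, C=6, D=6, E=4, F=6, G=5, H=0)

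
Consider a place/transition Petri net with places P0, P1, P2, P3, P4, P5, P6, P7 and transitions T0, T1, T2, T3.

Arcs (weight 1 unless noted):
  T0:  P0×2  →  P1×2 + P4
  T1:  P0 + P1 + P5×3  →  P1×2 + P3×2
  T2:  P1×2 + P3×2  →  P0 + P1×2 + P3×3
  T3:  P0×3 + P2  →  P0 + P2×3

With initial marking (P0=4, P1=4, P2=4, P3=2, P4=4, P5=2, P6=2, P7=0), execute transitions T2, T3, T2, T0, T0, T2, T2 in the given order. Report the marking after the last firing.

step 1: fire T2:  (P0=4, P1=4, P2=4, P3=2, P4=4, P5=2, P6=2, P7=0) → (P0=5, P1=4, P2=4, P3=3, P4=4, P5=2, P6=2, P7=0)
step 2: fire T3:  (P0=5, P1=4, P2=4, P3=3, P4=4, P5=2, P6=2, P7=0) → (P0=3, P1=4, P2=6, P3=3, P4=4, P5=2, P6=2, P7=0)
step 3: fire T2:  (P0=3, P1=4, P2=6, P3=3, P4=4, P5=2, P6=2, P7=0) → (P0=4, P1=4, P2=6, P3=4, P4=4, P5=2, P6=2, P7=0)
step 4: fire T0:  (P0=4, P1=4, P2=6, P3=4, P4=4, P5=2, P6=2, P7=0) → (P0=2, P1=6, P2=6, P3=4, P4=5, P5=2, P6=2, P7=0)
step 5: fire T0:  (P0=2, P1=6, P2=6, P3=4, P4=5, P5=2, P6=2, P7=0) → (P0=0, P1=8, P2=6, P3=4, P4=6, P5=2, P6=2, P7=0)
step 6: fire T2:  (P0=0, P1=8, P2=6, P3=4, P4=6, P5=2, P6=2, P7=0) → (P0=1, P1=8, P2=6, P3=5, P4=6, P5=2, P6=2, P7=0)
step 7: fire T2:  (P0=1, P1=8, P2=6, P3=5, P4=6, P5=2, P6=2, P7=0) → (P0=2, P1=8, P2=6, P3=6, P4=6, P5=2, P6=2, P7=0)

(P0=2, P1=8, P2=6, P3=6, P4=6, P5=2, P6=2, P7=0)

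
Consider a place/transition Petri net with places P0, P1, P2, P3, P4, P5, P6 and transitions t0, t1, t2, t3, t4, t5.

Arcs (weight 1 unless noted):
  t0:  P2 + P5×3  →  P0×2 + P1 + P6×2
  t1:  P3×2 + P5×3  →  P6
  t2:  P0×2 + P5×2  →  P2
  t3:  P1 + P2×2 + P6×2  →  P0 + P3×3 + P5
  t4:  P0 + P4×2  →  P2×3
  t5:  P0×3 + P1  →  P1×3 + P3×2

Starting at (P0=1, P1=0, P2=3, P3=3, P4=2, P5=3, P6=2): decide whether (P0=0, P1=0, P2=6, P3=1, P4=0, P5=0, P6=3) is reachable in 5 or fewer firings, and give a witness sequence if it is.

YES — reachable via ⟨t1, t4⟩ (2 firings)

step 1: fire t1:  (P0=1, P1=0, P2=3, P3=3, P4=2, P5=3, P6=2) → (P0=1, P1=0, P2=3, P3=1, P4=2, P5=0, P6=3)
step 2: fire t4:  (P0=1, P1=0, P2=3, P3=1, P4=2, P5=0, P6=3) → (P0=0, P1=0, P2=6, P3=1, P4=0, P5=0, P6=3)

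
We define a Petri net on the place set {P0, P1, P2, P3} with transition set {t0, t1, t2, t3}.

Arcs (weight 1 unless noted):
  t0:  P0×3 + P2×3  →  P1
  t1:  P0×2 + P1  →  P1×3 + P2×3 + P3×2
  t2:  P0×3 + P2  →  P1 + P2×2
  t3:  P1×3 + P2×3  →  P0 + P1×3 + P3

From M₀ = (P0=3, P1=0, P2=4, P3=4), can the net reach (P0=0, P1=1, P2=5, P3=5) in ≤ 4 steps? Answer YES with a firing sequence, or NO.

depth 0: 1 marking
depth 1: 3 markings reached so far
depth 2: 3 markings reached so far
(frontier empty at depth 2; search complete)
target is not among the 3 markings reachable within 4 steps

NO — not reachable within 4 firings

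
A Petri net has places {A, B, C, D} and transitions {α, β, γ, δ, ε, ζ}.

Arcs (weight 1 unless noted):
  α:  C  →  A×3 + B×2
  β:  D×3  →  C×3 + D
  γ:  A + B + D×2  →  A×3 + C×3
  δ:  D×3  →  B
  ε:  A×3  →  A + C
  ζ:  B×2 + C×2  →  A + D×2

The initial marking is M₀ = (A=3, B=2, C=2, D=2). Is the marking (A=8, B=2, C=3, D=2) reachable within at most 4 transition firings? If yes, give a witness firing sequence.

NO — not reachable within 4 firings

depth 0: 1 marking
depth 1: 5 markings reached so far
depth 2: 12 markings reached so far
depth 3: 22 markings reached so far
depth 4: 36 markings reached so far
target is not among the 36 markings reachable within 4 steps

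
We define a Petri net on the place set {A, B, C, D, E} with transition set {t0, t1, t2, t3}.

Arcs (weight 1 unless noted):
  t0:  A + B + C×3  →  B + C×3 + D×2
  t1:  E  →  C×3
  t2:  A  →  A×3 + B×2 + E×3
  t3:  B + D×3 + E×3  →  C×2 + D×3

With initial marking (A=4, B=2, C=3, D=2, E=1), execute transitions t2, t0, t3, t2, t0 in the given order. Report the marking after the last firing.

step 1: fire t2:  (A=4, B=2, C=3, D=2, E=1) → (A=6, B=4, C=3, D=2, E=4)
step 2: fire t0:  (A=6, B=4, C=3, D=2, E=4) → (A=5, B=4, C=3, D=4, E=4)
step 3: fire t3:  (A=5, B=4, C=3, D=4, E=4) → (A=5, B=3, C=5, D=4, E=1)
step 4: fire t2:  (A=5, B=3, C=5, D=4, E=1) → (A=7, B=5, C=5, D=4, E=4)
step 5: fire t0:  (A=7, B=5, C=5, D=4, E=4) → (A=6, B=5, C=5, D=6, E=4)

(A=6, B=5, C=5, D=6, E=4)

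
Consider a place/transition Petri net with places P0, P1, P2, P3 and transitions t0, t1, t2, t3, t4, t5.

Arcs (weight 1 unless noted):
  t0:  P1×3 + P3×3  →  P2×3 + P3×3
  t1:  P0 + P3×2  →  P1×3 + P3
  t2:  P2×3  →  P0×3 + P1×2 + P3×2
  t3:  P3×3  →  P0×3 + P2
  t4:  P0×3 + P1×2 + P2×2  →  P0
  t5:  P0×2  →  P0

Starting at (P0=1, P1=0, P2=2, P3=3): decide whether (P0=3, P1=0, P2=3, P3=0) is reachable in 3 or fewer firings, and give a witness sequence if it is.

YES — reachable via ⟨t3, t5⟩ (2 firings)

step 1: fire t3:  (P0=1, P1=0, P2=2, P3=3) → (P0=4, P1=0, P2=3, P3=0)
step 2: fire t5:  (P0=4, P1=0, P2=3, P3=0) → (P0=3, P1=0, P2=3, P3=0)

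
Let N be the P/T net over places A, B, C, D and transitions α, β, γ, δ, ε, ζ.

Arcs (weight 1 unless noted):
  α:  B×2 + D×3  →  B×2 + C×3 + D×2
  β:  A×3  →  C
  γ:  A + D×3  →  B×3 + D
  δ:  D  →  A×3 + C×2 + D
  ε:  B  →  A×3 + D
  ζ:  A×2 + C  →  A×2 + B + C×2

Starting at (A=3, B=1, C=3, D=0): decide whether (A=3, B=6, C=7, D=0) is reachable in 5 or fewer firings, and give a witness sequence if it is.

depth 0: 1 marking
depth 1: 4 markings reached so far
depth 2: 9 markings reached so far
depth 3: 18 markings reached so far
depth 4: 32 markings reached so far
depth 5: 54 markings reached so far
target is not among the 54 markings reachable within 5 steps

NO — not reachable within 5 firings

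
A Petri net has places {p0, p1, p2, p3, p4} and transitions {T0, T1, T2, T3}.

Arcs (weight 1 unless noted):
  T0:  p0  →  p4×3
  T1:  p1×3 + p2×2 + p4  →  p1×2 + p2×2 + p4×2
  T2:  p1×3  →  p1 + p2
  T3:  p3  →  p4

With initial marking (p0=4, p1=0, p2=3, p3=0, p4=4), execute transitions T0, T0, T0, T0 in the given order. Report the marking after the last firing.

step 1: fire T0:  (p0=4, p1=0, p2=3, p3=0, p4=4) → (p0=3, p1=0, p2=3, p3=0, p4=7)
step 2: fire T0:  (p0=3, p1=0, p2=3, p3=0, p4=7) → (p0=2, p1=0, p2=3, p3=0, p4=10)
step 3: fire T0:  (p0=2, p1=0, p2=3, p3=0, p4=10) → (p0=1, p1=0, p2=3, p3=0, p4=13)
step 4: fire T0:  (p0=1, p1=0, p2=3, p3=0, p4=13) → (p0=0, p1=0, p2=3, p3=0, p4=16)

(p0=0, p1=0, p2=3, p3=0, p4=16)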